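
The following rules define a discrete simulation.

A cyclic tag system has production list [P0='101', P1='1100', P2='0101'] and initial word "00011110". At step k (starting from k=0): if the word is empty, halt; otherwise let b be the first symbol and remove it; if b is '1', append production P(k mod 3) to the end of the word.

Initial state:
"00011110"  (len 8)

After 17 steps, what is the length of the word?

24

k=0  "00011110"  (len 8)
k=1  "0011110"  (len 7)
k=2  "011110"  (len 6)
k=3  "11110"  (len 5)
k=4  "1110101"  (len 7)
k=5  "1101011100"  (len 10)
k=6  "1010111000101"  (len 13)
k=7  "010111000101101"  (len 15)
k=8  "10111000101101"  (len 14)
k=9  "01110001011010101"  (len 17)
k=10  "1110001011010101"  (len 16)
k=11  "1100010110101011100"  (len 19)
k=12  "1000101101010111000101"  (len 22)
k=13  "000101101010111000101101"  (len 24)
k=14  "00101101010111000101101"  (len 23)
k=15  "0101101010111000101101"  (len 22)
k=16  "101101010111000101101"  (len 21)
k=17  "011010101110001011011100"  (len 24)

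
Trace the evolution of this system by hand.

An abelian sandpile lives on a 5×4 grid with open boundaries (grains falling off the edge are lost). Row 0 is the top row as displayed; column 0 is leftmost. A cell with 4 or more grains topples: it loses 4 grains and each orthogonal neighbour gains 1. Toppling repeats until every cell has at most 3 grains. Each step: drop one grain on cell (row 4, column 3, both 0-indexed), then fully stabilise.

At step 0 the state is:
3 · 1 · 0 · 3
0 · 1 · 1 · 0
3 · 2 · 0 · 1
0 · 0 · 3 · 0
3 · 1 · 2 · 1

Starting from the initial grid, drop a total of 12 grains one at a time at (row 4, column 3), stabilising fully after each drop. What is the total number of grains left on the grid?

step 0: 3 · 1 · 0 · 3
0 · 1 · 1 · 0
3 · 2 · 0 · 1
0 · 0 · 3 · 0
3 · 1 · 2 · 1
step 1: 3 · 1 · 0 · 3
0 · 1 · 1 · 0
3 · 2 · 0 · 1
0 · 0 · 3 · 0
3 · 1 · 2 · 2
step 2: 3 · 1 · 0 · 3
0 · 1 · 1 · 0
3 · 2 · 0 · 1
0 · 0 · 3 · 0
3 · 1 · 2 · 3
step 3: 3 · 1 · 0 · 3
0 · 1 · 1 · 0
3 · 2 · 0 · 1
0 · 0 · 3 · 1
3 · 1 · 3 · 0
step 4: 3 · 1 · 0 · 3
0 · 1 · 1 · 0
3 · 2 · 0 · 1
0 · 0 · 3 · 1
3 · 1 · 3 · 1
step 5: 3 · 1 · 0 · 3
0 · 1 · 1 · 0
3 · 2 · 0 · 1
0 · 0 · 3 · 1
3 · 1 · 3 · 2
step 6: 3 · 1 · 0 · 3
0 · 1 · 1 · 0
3 · 2 · 0 · 1
0 · 0 · 3 · 1
3 · 1 · 3 · 3
step 7: 3 · 1 · 0 · 3
0 · 1 · 1 · 0
3 · 2 · 1 · 1
0 · 1 · 0 · 3
3 · 2 · 1 · 1
step 8: 3 · 1 · 0 · 3
0 · 1 · 1 · 0
3 · 2 · 1 · 1
0 · 1 · 0 · 3
3 · 2 · 1 · 2
step 9: 3 · 1 · 0 · 3
0 · 1 · 1 · 0
3 · 2 · 1 · 1
0 · 1 · 0 · 3
3 · 2 · 1 · 3
step 10: 3 · 1 · 0 · 3
0 · 1 · 1 · 0
3 · 2 · 1 · 2
0 · 1 · 1 · 0
3 · 2 · 2 · 1
step 11: 3 · 1 · 0 · 3
0 · 1 · 1 · 0
3 · 2 · 1 · 2
0 · 1 · 1 · 0
3 · 2 · 2 · 2
step 12: 3 · 1 · 0 · 3
0 · 1 · 1 · 0
3 · 2 · 1 · 2
0 · 1 · 1 · 0
3 · 2 · 2 · 3

29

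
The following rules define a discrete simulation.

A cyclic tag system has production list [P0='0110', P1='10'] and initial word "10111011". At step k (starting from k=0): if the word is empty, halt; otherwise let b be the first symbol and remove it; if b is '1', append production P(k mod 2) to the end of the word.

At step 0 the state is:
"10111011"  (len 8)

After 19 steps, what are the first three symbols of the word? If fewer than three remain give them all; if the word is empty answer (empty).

110

gen 0: "10111011"  (len 8)
gen 1: "01110110110"  (len 11)
gen 2: "1110110110"  (len 10)
gen 3: "1101101100110"  (len 13)
gen 4: "10110110011010"  (len 14)
gen 5: "01101100110100110"  (len 17)
gen 6: "1101100110100110"  (len 16)
gen 7: "1011001101001100110"  (len 19)
gen 8: "01100110100110011010"  (len 20)
gen 9: "1100110100110011010"  (len 19)
gen 10: "10011010011001101010"  (len 20)
gen 11: "00110100110011010100110"  (len 23)
gen 12: "0110100110011010100110"  (len 22)
gen 13: "110100110011010100110"  (len 21)
gen 14: "1010011001101010011010"  (len 22)
gen 15: "0100110011010100110100110"  (len 25)
gen 16: "100110011010100110100110"  (len 24)
gen 17: "001100110101001101001100110"  (len 27)
gen 18: "01100110101001101001100110"  (len 26)
gen 19: "1100110101001101001100110"  (len 25)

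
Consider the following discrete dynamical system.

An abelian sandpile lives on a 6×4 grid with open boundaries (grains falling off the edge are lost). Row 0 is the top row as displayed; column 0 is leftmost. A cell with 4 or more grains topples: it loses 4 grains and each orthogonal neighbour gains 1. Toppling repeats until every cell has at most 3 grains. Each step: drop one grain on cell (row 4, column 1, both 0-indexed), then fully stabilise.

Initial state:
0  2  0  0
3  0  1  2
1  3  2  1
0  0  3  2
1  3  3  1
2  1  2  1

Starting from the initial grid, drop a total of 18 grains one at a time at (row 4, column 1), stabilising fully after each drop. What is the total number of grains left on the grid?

42

0) 0  2  0  0
3  0  1  2
1  3  2  1
0  0  3  2
1  3  3  1
2  1  2  1
1) 0  2  0  0
3  0  1  2
1  3  3  1
0  2  0  3
2  1  1  2
2  2  3  1
2) 0  2  0  0
3  0  1  2
1  3  3  1
0  2  0  3
2  2  1  2
2  2  3  1
3) 0  2  0  0
3  0  1  2
1  3  3  1
0  2  0  3
2  3  1  2
2  2  3  1
4) 0  2  0  0
3  0  1  2
1  3  3  1
0  3  0  3
3  0  2  2
2  3  3  1
5) 0  2  0  0
3  0  1  2
1  3  3  1
0  3  0  3
3  1  2  2
2  3  3  1
6) 0  2  0  0
3  0  1  2
1  3  3  1
0  3  0  3
3  2  2  2
2  3  3  1
7) 0  2  0  0
3  0  1  2
1  3  3  1
0  3  0  3
3  3  2  2
2  3  3  1
8) 0  2  0  0
3  1  2  2
2  1  0  2
2  2  3  3
2  0  1  3
0  3  1  2
9) 0  2  0  0
3  1  2  2
2  1  0  2
2  2  3  3
2  1  1  3
0  3  1  2
10) 0  2  0  0
3  1  2  2
2  1  0  2
2  2  3  3
2  2  1  3
0  3  1  2
11) 0  2  0  0
3  1  2  2
2  1  0  2
2  2  3  3
2  3  1  3
0  3  1  2
12) 0  2  0  0
3  1  2  2
2  1  0  2
2  3  3  3
3  1  2  3
1  0  2  2
13) 0  2  0  0
3  1  2  2
2  1  0  2
2  3  3  3
3  2  2  3
1  0  2  2
14) 0  2  0  0
3  1  2  2
2  1  0  2
2  3  3  3
3  3  2  3
1  0  2  2
15) 0  2  0  0
3  1  2  2
3  2  1  3
0  2  2  1
1  3  1  1
2  1  3  3
16) 0  2  0  0
3  1  2  2
3  2  1  3
0  3  2  1
2  0  2  1
2  2  3  3
17) 0  2  0  0
3  1  2  2
3  2  1  3
0  3  2  1
2  1  2  1
2  2  3  3
18) 0  2  0  0
3  1  2  2
3  2  1  3
0  3  2  1
2  2  2  1
2  2  3  3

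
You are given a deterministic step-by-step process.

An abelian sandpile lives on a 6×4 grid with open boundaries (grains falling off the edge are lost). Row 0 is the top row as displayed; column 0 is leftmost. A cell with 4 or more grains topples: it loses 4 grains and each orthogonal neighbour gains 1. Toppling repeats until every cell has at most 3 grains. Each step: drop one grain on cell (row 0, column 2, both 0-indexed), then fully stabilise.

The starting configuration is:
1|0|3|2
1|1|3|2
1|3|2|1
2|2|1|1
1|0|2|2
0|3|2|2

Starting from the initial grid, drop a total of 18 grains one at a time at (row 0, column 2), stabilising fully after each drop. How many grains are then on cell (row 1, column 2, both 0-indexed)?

k=0  1|0|3|2
1|1|3|2
1|3|2|1
2|2|1|1
1|0|2|2
0|3|2|2
k=1  1|1|1|3
1|2|0|3
1|3|3|1
2|2|1|1
1|0|2|2
0|3|2|2
k=2  1|1|2|3
1|2|0|3
1|3|3|1
2|2|1|1
1|0|2|2
0|3|2|2
k=3  1|1|3|3
1|2|0|3
1|3|3|1
2|2|1|1
1|0|2|2
0|3|2|2
k=4  1|2|1|1
1|2|2|0
1|3|3|2
2|2|1|1
1|0|2|2
0|3|2|2
k=5  1|2|2|1
1|2|2|0
1|3|3|2
2|2|1|1
1|0|2|2
0|3|2|2
k=6  1|2|3|1
1|2|2|0
1|3|3|2
2|2|1|1
1|0|2|2
0|3|2|2
k=7  1|3|0|2
1|2|3|0
1|3|3|2
2|2|1|1
1|0|2|2
0|3|2|2
k=8  1|3|1|2
1|2|3|0
1|3|3|2
2|2|1|1
1|0|2|2
0|3|2|2
k=9  1|3|2|2
1|2|3|0
1|3|3|2
2|2|1|1
1|0|2|2
0|3|2|2
k=10  1|3|3|2
1|2|3|0
1|3|3|2
2|2|1|1
1|0|2|2
0|3|2|2
k=11  2|1|2|3
2|1|2|1
2|1|1|3
2|3|2|1
1|0|2|2
0|3|2|2
k=12  2|1|3|3
2|1|2|1
2|1|1|3
2|3|2|1
1|0|2|2
0|3|2|2
k=13  2|2|1|0
2|1|3|2
2|1|1|3
2|3|2|1
1|0|2|2
0|3|2|2
k=14  2|2|2|0
2|1|3|2
2|1|1|3
2|3|2|1
1|0|2|2
0|3|2|2
k=15  2|2|3|0
2|1|3|2
2|1|1|3
2|3|2|1
1|0|2|2
0|3|2|2
k=16  2|3|1|1
2|2|0|3
2|1|2|3
2|3|2|1
1|0|2|2
0|3|2|2
k=17  2|3|2|1
2|2|0|3
2|1|2|3
2|3|2|1
1|0|2|2
0|3|2|2
k=18  2|3|3|1
2|2|0|3
2|1|2|3
2|3|2|1
1|0|2|2
0|3|2|2

0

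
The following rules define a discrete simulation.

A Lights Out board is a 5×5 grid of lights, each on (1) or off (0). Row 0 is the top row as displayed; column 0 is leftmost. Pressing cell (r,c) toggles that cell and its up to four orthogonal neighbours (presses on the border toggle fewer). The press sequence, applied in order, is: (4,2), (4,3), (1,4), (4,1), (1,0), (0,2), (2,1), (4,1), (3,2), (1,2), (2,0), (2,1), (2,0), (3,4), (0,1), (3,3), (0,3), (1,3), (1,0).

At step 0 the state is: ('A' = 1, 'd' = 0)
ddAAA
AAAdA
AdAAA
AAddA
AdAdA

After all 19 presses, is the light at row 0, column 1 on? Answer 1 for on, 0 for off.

0

gen 0: ddAAA
AAAdA
AdAAA
AAddA
AdAdA
gen 1: ddAAA
AAAdA
AdAAA
AAAdA
AAdAA
gen 2: ddAAA
AAAdA
AdAAA
AAAAA
AAAdd
gen 3: ddAAd
AAAAd
AdAAd
AAAAA
AAAdd
gen 4: ddAAd
AAAAd
AdAAd
AdAAA
ddddd
gen 5: AdAAd
ddAAd
ddAAd
AdAAA
ddddd
gen 6: AAddd
dddAd
ddAAd
AdAAA
ddddd
gen 7: AAddd
dAdAd
AAdAd
AAAAA
ddddd
gen 8: AAddd
dAdAd
AAdAd
AdAAA
AAAdd
gen 9: AAddd
dAdAd
AAAAd
AAddA
AAddd
gen 10: AAAdd
ddAdd
AAdAd
AAddA
AAddd
gen 11: AAAdd
AdAdd
dddAd
dAddA
AAddd
gen 12: AAAdd
AAAdd
AAAAd
ddddA
AAddd
gen 13: AAAdd
dAAdd
ddAAd
AdddA
AAddd
gen 14: AAAdd
dAAdd
ddAAA
AddAd
AAddA
gen 15: ddddd
ddAdd
ddAAA
AddAd
AAddA
gen 16: ddddd
ddAdd
ddAdA
AdAdA
AAdAA
gen 17: ddAAA
ddAAd
ddAdA
AdAdA
AAdAA
gen 18: ddAdA
ddddA
ddAAA
AdAdA
AAdAA
gen 19: AdAdA
AAddA
AdAAA
AdAdA
AAdAA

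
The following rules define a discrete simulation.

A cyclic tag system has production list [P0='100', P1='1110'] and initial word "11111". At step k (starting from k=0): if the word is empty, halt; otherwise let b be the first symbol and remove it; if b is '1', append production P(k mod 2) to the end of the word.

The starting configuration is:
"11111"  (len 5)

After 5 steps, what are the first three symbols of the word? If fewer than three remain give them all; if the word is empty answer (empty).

step 0: "11111"  (len 5)
step 1: "1111100"  (len 7)
step 2: "1111001110"  (len 10)
step 3: "111001110100"  (len 12)
step 4: "110011101001110"  (len 15)
step 5: "10011101001110100"  (len 17)

100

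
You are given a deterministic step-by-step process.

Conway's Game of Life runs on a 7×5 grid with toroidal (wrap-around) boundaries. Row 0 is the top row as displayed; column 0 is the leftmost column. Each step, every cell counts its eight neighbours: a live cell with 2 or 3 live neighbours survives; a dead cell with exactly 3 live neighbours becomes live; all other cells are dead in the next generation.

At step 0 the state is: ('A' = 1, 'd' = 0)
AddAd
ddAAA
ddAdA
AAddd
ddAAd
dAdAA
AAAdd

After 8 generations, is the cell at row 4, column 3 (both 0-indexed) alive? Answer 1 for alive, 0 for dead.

t=0: AddAd
ddAAA
ddAdA
AAddd
ddAAd
dAdAA
AAAdd
t=1: Adddd
AAAdd
ddAdA
AAddA
dddAd
ddddA
ddddd
t=2: Adddd
AdAAA
ddAdA
AAAdA
dddAd
ddddd
ddddd
t=3: AAdAd
AdAdd
ddddd
AAAdA
AAAAA
ddddd
ddddd
t=4: AAAdA
AdAdA
ddAAA
ddddd
ddddd
AAAAA
ddddd
t=5: ddAdA
ddddd
AAAdA
dddAd
AAAAA
AAAAA
ddddd
t=6: ddddd
ddAdA
AAAAA
ddddd
ddddd
ddddd
ddddd
t=7: ddddd
ddAdA
AAAdA
AAAAA
ddddd
ddddd
ddddd
t=8: ddddd
ddAdA
ddddd
ddddd
AAAAA
ddddd
ddddd

1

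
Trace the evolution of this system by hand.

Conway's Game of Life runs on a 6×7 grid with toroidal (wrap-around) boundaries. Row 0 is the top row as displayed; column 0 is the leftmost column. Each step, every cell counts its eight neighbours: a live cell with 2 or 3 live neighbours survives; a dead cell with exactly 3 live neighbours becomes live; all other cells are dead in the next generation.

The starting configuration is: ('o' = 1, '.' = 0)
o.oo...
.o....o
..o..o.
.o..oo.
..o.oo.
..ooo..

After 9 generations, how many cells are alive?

2

gen 0: o.oo...
.o....o
..o..o.
.o..oo.
..o.oo.
..ooo..
gen 1: o...o..
oo.o..o
ooo.ooo
.oo...o
.oo....
.....o.
gen 2: oo..oo.
...o...
....o..
......o
ooo....
.o.....
gen 3: ooo.o..
...o.o.
.......
oo.....
ooo....
......o
gen 4: ooooooo
.oooo..
.......
o.o....
..o...o
...o..o
gen 5: ......o
......o
.......
.o.....
oooo..o
.......
gen 6: .......
.......
.......
.o.....
ooo....
.oo...o
gen 7: .......
.......
.......
ooo....
.......
..o....
gen 8: .......
.......
.o.....
.o.....
..o....
.......
gen 9: .......
.......
.......
.oo....
.......
.......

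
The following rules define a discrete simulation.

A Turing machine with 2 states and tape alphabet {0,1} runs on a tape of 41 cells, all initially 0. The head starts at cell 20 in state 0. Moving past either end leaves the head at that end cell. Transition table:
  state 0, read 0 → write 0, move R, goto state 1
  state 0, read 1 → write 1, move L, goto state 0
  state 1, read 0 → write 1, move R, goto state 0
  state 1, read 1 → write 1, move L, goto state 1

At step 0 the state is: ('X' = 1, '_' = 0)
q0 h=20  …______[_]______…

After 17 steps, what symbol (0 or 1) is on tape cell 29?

t=0: q0 h=20  …______[_]______…
t=1: q1 h=21  …______[_]______…
t=2: q0 h=22  …_____X[_]______…
t=3: q1 h=23  …____X_[_]______…
t=4: q0 h=24  …___X_X[_]______…
t=5: q1 h=25  …__X_X_[_]______…
t=6: q0 h=26  …_X_X_X[_]______…
t=7: q1 h=27  …X_X_X_[_]______…
t=8: q0 h=28  …_X_X_X[_]______…
t=9: q1 h=29  …X_X_X_[_]______…
t=10: q0 h=30  …_X_X_X[_]______…
t=11: q1 h=31  …X_X_X_[_]______…
t=12: q0 h=32  …_X_X_X[_]______…
t=13: q1 h=33  …X_X_X_[_]______…
t=14: q0 h=34  …_X_X_X[_]______|
t=15: q1 h=35  …X_X_X_[_]_____|
t=16: q0 h=36  …_X_X_X[_]____|
t=17: q1 h=37  …X_X_X_[_]___|

1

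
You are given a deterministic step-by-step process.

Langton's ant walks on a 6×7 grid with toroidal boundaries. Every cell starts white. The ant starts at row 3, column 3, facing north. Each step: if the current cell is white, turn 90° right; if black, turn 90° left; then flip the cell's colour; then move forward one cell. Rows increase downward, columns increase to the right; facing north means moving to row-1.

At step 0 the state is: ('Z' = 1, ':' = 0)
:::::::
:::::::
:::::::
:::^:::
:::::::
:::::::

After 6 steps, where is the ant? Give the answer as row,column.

2,2

step 0: :::::::
:::::::
:::::::
:::^:::
:::::::
:::::::
step 1: :::::::
:::::::
:::::::
:::Z>::
:::::::
:::::::
step 2: :::::::
:::::::
:::::::
:::ZZ::
::::v::
:::::::
step 3: :::::::
:::::::
:::::::
:::ZZ::
:::<Z::
:::::::
step 4: :::::::
:::::::
:::::::
:::^Z::
:::ZZ::
:::::::
step 5: :::::::
:::::::
:::::::
::<:Z::
:::ZZ::
:::::::
step 6: :::::::
:::::::
::^::::
::Z:Z::
:::ZZ::
:::::::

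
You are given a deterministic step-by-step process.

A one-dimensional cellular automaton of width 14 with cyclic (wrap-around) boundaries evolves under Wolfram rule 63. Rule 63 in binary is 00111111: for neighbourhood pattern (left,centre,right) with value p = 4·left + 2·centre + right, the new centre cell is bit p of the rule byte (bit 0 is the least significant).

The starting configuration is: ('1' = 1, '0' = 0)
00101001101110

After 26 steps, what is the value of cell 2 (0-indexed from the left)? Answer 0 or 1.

k=0  00101001101110
k=1  11111111011001
k=2  00000000110111
k=3  11111111101100
k=4  10000000011011
k=5  01111111110110
k=6  11000000001101
k=7  00111111111011
k=8  11100000000110
k=9  10011111111101
k=10  01110000000011
k=11  11001111111110
k=12  10111000000001
k=13  01100111111111
k=14  11011100000000
k=15  10110011111111
k=16  01101110000000
k=17  11011001111111
k=18  00110111000000
k=19  11101100111111
k=20  00011011100000
k=21  11110110011111
k=22  00001101110000
k=23  11111011001111
k=24  00000110111000
k=25  11111101100111
k=26  00000011011100

0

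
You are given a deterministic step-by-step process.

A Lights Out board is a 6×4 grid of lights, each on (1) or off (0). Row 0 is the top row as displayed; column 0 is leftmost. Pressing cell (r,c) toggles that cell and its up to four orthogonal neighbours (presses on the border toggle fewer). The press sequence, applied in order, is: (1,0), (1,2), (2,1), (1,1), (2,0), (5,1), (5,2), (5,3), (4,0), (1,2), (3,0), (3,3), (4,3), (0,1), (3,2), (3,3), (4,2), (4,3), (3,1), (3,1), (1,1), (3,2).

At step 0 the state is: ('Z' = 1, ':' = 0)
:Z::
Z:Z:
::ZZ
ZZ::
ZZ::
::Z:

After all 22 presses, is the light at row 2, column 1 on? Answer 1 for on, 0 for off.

0

step 0: :Z::
Z:Z:
::ZZ
ZZ::
ZZ::
::Z:
step 1: ZZ::
:ZZ:
Z:ZZ
ZZ::
ZZ::
::Z:
step 2: ZZZ:
:::Z
Z::Z
ZZ::
ZZ::
::Z:
step 3: ZZZ:
:Z:Z
:ZZZ
Z:::
ZZ::
::Z:
step 4: Z:Z:
Z:ZZ
::ZZ
Z:::
ZZ::
::Z:
step 5: Z:Z:
::ZZ
ZZZZ
::::
ZZ::
::Z:
step 6: Z:Z:
::ZZ
ZZZZ
::::
Z:::
ZZ::
step 7: Z:Z:
::ZZ
ZZZZ
::::
Z:Z:
Z:ZZ
step 8: Z:Z:
::ZZ
ZZZZ
::::
Z:ZZ
Z:::
step 9: Z:Z:
::ZZ
ZZZZ
Z:::
:ZZZ
::::
step 10: Z:::
:Z::
ZZ:Z
Z:::
:ZZZ
::::
step 11: Z:::
:Z::
:Z:Z
:Z::
ZZZZ
::::
step 12: Z:::
:Z::
:Z::
:ZZZ
ZZZ:
::::
step 13: Z:::
:Z::
:Z::
:ZZ:
ZZ:Z
:::Z
step 14: :ZZ:
::::
:Z::
:ZZ:
ZZ:Z
:::Z
step 15: :ZZ:
::::
:ZZ:
:::Z
ZZZZ
:::Z
step 16: :ZZ:
::::
:ZZZ
::Z:
ZZZ:
:::Z
step 17: :ZZ:
::::
:ZZZ
::::
Z::Z
::ZZ
step 18: :ZZ:
::::
:ZZZ
:::Z
Z:Z:
::Z:
step 19: :ZZ:
::::
::ZZ
ZZZZ
ZZZ:
::Z:
step 20: :ZZ:
::::
:ZZZ
:::Z
Z:Z:
::Z:
step 21: ::Z:
ZZZ:
::ZZ
:::Z
Z:Z:
::Z:
step 22: ::Z:
ZZZ:
:::Z
:ZZ:
Z:::
::Z:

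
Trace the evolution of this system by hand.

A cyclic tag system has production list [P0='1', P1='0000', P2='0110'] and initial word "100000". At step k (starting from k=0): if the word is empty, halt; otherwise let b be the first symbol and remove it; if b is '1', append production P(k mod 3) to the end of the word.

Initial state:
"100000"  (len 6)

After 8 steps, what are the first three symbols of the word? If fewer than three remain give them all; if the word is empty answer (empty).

000

[0] "100000"  (len 6)
[1] "000001"  (len 6)
[2] "00001"  (len 5)
[3] "0001"  (len 4)
[4] "001"  (len 3)
[5] "01"  (len 2)
[6] "1"  (len 1)
[7] "1"  (len 1)
[8] "0000"  (len 4)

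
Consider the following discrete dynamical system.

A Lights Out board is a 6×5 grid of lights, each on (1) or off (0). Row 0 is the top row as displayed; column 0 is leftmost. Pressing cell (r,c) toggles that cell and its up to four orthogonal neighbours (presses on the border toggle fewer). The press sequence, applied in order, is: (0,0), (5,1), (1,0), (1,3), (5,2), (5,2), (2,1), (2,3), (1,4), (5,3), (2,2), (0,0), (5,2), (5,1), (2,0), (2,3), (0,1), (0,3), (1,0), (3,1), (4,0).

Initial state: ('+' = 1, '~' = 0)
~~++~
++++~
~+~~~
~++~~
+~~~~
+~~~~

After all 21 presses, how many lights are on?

15

k=0  ~~++~
++++~
~+~~~
~++~~
+~~~~
+~~~~
k=1  ++++~
~+++~
~+~~~
~++~~
+~~~~
+~~~~
k=2  ++++~
~+++~
~+~~~
~++~~
++~~~
~++~~
k=3  ~+++~
+~++~
++~~~
~++~~
++~~~
~++~~
k=4  ~++~~
+~~~+
++~+~
~++~~
++~~~
~++~~
k=5  ~++~~
+~~~+
++~+~
~++~~
+++~~
~~~+~
k=6  ~++~~
+~~~+
++~+~
~++~~
++~~~
~++~~
k=7  ~++~~
++~~+
~~++~
~~+~~
++~~~
~++~~
k=8  ~++~~
++~++
~~~~+
~~++~
++~~~
~++~~
k=9  ~++~+
++~~~
~~~~~
~~++~
++~~~
~++~~
k=10  ~++~+
++~~~
~~~~~
~~++~
++~+~
~+~++
k=11  ~++~+
+++~~
~+++~
~~~+~
++~+~
~+~++
k=12  +~+~+
~++~~
~+++~
~~~+~
++~+~
~+~++
k=13  +~+~+
~++~~
~+++~
~~~+~
++++~
~~+~+
k=14  +~+~+
~++~~
~+++~
~~~+~
+~++~
++~~+
k=15  +~+~+
+++~~
+~++~
+~~+~
+~++~
++~~+
k=16  +~+~+
++++~
+~~~+
+~~~~
+~++~
++~~+
k=17  ~+~~+
+~++~
+~~~+
+~~~~
+~++~
++~~+
k=18  ~+++~
+~+~~
+~~~+
+~~~~
+~++~
++~~+
k=19  ++++~
~++~~
~~~~+
+~~~~
+~++~
++~~+
k=20  ++++~
~++~~
~+~~+
~++~~
++++~
++~~+
k=21  ++++~
~++~~
~+~~+
+++~~
~~++~
~+~~+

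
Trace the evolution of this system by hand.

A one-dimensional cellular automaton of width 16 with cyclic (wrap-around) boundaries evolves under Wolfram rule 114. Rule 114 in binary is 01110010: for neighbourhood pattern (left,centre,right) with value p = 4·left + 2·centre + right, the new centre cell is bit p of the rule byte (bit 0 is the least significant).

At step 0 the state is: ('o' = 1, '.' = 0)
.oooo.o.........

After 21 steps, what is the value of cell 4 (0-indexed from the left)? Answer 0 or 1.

1

k=0  .oooo.o.........
k=1  o...oo.o........
k=2  .o.o.oo.o......o
k=3  o.o.o.oo.o....o.
k=4  .o.o.o.oo.o..o.o
k=5  o.o.o.o.oo.oo.o.
k=6  .o.o.o.o.oo.oo.o
k=7  o.o.o.o.o.oo.oo.
k=8  .o.o.o.o.o.oo.oo
k=9  o.o.o.o.o.o.oo.o
k=10  oo.o.o.o.o.o.oo.
k=11  .oo.o.o.o.o.o.oo
k=12  o.oo.o.o.o.o.o.o
k=13  oo.oo.o.o.o.o.o.
k=14  .oo.oo.o.o.o.o.o
k=15  o.oo.oo.o.o.o.o.
k=16  .o.oo.oo.o.o.o.o
k=17  o.o.oo.oo.o.o.o.
k=18  .o.o.oo.oo.o.o.o
k=19  o.o.o.oo.oo.o.o.
k=20  .o.o.o.oo.oo.o.o
k=21  o.o.o.o.oo.oo.o.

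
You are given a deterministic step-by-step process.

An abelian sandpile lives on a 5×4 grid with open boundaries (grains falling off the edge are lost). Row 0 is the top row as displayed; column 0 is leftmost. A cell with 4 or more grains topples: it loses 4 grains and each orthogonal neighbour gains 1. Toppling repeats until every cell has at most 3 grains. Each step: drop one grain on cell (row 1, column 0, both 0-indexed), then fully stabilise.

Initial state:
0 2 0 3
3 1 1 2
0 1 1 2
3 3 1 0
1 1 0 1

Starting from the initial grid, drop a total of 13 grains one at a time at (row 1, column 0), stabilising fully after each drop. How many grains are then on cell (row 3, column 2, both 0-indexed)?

2

t=0: 0 2 0 3
3 1 1 2
0 1 1 2
3 3 1 0
1 1 0 1
t=1: 1 2 0 3
0 2 1 2
1 1 1 2
3 3 1 0
1 1 0 1
t=2: 1 2 0 3
1 2 1 2
1 1 1 2
3 3 1 0
1 1 0 1
t=3: 1 2 0 3
2 2 1 2
1 1 1 2
3 3 1 0
1 1 0 1
t=4: 1 2 0 3
3 2 1 2
1 1 1 2
3 3 1 0
1 1 0 1
t=5: 2 2 0 3
0 3 1 2
2 1 1 2
3 3 1 0
1 1 0 1
t=6: 2 2 0 3
1 3 1 2
2 1 1 2
3 3 1 0
1 1 0 1
t=7: 2 2 0 3
2 3 1 2
2 1 1 2
3 3 1 0
1 1 0 1
t=8: 2 2 0 3
3 3 1 2
2 1 1 2
3 3 1 0
1 1 0 1
t=9: 3 3 0 3
1 0 2 2
3 2 1 2
3 3 1 0
1 1 0 1
t=10: 3 3 0 3
2 0 2 2
3 2 1 2
3 3 1 0
1 1 0 1
t=11: 3 3 0 3
3 0 2 2
3 2 1 2
3 3 1 0
1 1 0 1
t=12: 1 0 1 3
2 3 2 2
2 0 2 2
1 1 2 0
2 2 0 1
t=13: 1 0 1 3
3 3 2 2
2 0 2 2
1 1 2 0
2 2 0 1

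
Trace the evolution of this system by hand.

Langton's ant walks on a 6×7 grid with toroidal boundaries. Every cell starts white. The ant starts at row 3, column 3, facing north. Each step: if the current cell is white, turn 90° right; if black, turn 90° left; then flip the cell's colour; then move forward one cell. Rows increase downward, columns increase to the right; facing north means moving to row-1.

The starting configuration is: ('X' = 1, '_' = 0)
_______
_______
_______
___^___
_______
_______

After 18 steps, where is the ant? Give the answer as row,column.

gen 0: _______
_______
_______
___^___
_______
_______
gen 1: _______
_______
_______
___X>__
_______
_______
gen 2: _______
_______
_______
___XX__
____v__
_______
gen 3: _______
_______
_______
___XX__
___<X__
_______
gen 4: _______
_______
_______
___^X__
___XX__
_______
gen 5: _______
_______
_______
__<_X__
___XX__
_______
gen 6: _______
_______
__^____
__X_X__
___XX__
_______
gen 7: _______
_______
__X>___
__X_X__
___XX__
_______
gen 8: _______
_______
__XX___
__XvX__
___XX__
_______
gen 9: _______
_______
__XX___
__<XX__
___XX__
_______
gen 10: _______
_______
__XX___
___XX__
__vXX__
_______
gen 11: _______
_______
__XX___
___XX__
_<XXX__
_______
gen 12: _______
_______
__XX___
_^_XX__
_XXXX__
_______
gen 13: _______
_______
__XX___
_X>XX__
_XXXX__
_______
gen 14: _______
_______
__XX___
_XXXX__
_XvXX__
_______
gen 15: _______
_______
__XX___
_XXXX__
_X_>X__
_______
gen 16: _______
_______
__XX___
_XX^X__
_X__X__
_______
gen 17: _______
_______
__XX___
_X<_X__
_X__X__
_______
gen 18: _______
_______
__XX___
_X__X__
_Xv_X__
_______

4,2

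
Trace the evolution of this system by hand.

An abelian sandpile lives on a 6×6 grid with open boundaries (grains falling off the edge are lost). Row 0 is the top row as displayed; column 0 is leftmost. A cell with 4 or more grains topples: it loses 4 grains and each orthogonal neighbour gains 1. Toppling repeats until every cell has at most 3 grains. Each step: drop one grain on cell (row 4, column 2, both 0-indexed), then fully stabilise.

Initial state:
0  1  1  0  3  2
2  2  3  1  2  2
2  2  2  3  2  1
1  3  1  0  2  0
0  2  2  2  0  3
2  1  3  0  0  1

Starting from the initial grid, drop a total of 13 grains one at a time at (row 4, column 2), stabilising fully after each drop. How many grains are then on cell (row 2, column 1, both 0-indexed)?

3

[0] 0  1  1  0  3  2
2  2  3  1  2  2
2  2  2  3  2  1
1  3  1  0  2  0
0  2  2  2  0  3
2  1  3  0  0  1
[1] 0  1  1  0  3  2
2  2  3  1  2  2
2  2  2  3  2  1
1  3  1  0  2  0
0  2  3  2  0  3
2  1  3  0  0  1
[2] 0  1  1  0  3  2
2  2  3  1  2  2
2  2  2  3  2  1
1  3  2  0  2  0
0  3  1  3  0  3
2  2  0  1  0  1
[3] 0  1  1  0  3  2
2  2  3  1  2  2
2  2  2  3  2  1
1  3  2  0  2  0
0  3  2  3  0  3
2  2  0  1  0  1
[4] 0  1  1  0  3  2
2  2  3  1  2  2
2  2  2  3  2  1
1  3  2  0  2  0
0  3  3  3  0  3
2  2  0  1  0  1
[5] 0  1  1  0  3  2
2  2  3  1  2  2
2  3  3  3  2  1
2  1  0  2  2  0
1  1  3  0  1  3
2  3  1  2  0  1
[6] 0  1  1  0  3  2
2  2  3  1  2  2
2  3  3  3  2  1
2  1  1  2  2  0
1  2  0  1  1  3
2  3  2  2  0  1
[7] 0  1  1  0  3  2
2  2  3  1  2  2
2  3  3  3  2  1
2  1  1  2  2  0
1  2  1  1  1  3
2  3  2  2  0  1
[8] 0  1  1  0  3  2
2  2  3  1  2  2
2  3  3  3  2  1
2  1  1  2  2  0
1  2  2  1  1  3
2  3  2  2  0  1
[9] 0  1  1  0  3  2
2  2  3  1  2  2
2  3  3  3  2  1
2  1  1  2  2  0
1  2  3  1  1  3
2  3  2  2  0  1
[10] 0  1  1  0  3  2
2  2  3  1  2  2
2  3  3  3  2  1
2  1  2  2  2  0
1  3  0  2  1  3
2  3  3  2  0  1
[11] 0  1  1  0  3  2
2  2  3  1  2  2
2  3  3  3  2  1
2  1  2  2  2  0
1  3  1  2  1  3
2  3  3  2  0  1
[12] 0  1  1  0  3  2
2  2  3  1  2  2
2  3  3  3  2  1
2  1  2  2  2  0
1  3  2  2  1  3
2  3  3  2  0  1
[13] 0  1  1  0  3  2
2  2  3  1  2  2
2  3  3  3  2  1
2  1  2  2  2  0
1  3  3  2  1  3
2  3  3  2  0  1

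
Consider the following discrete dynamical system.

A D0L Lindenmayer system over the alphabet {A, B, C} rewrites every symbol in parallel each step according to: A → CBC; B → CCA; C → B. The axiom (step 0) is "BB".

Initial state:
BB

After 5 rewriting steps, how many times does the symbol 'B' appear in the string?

24

gen 0: BB
gen 1: CCACCA
gen 2: BBCBCBBCBC
gen 3: CCACCABCCABCCACCABCCAB
gen 4: BBCBCBBCBCCCABBCBCCCABBCBCBBCBCCCABBCBCCCA
gen 5: CCACCABCCABCCACCABCCABBBCBCCCACCABCCABBBCBCCCACCABCCABCCACCABCCABBBCBCCCACCABCCABBBCBC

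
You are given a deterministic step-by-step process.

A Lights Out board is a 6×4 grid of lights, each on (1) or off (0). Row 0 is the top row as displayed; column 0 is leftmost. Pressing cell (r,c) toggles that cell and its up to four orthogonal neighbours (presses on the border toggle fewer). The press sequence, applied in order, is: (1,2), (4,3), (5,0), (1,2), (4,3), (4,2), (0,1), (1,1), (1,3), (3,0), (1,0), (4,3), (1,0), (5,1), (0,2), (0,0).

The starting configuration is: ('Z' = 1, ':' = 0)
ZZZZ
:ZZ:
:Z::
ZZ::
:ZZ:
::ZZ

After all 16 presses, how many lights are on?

13

step 0: ZZZZ
:ZZ:
:Z::
ZZ::
:ZZ:
::ZZ
step 1: ZZ:Z
:::Z
:ZZ:
ZZ::
:ZZ:
::ZZ
step 2: ZZ:Z
:::Z
:ZZ:
ZZ:Z
:Z:Z
::Z:
step 3: ZZ:Z
:::Z
:ZZ:
ZZ:Z
ZZ:Z
ZZZ:
step 4: ZZZZ
:ZZ:
:Z::
ZZ:Z
ZZ:Z
ZZZ:
step 5: ZZZZ
:ZZ:
:Z::
ZZ::
ZZZ:
ZZZZ
step 6: ZZZZ
:ZZ:
:Z::
ZZZ:
Z::Z
ZZ:Z
step 7: :::Z
::Z:
:Z::
ZZZ:
Z::Z
ZZ:Z
step 8: :Z:Z
ZZ::
::::
ZZZ:
Z::Z
ZZ:Z
step 9: :Z::
ZZZZ
:::Z
ZZZ:
Z::Z
ZZ:Z
step 10: :Z::
ZZZZ
Z::Z
::Z:
:::Z
ZZ:Z
step 11: ZZ::
::ZZ
:::Z
::Z:
:::Z
ZZ:Z
step 12: ZZ::
::ZZ
:::Z
::ZZ
::Z:
ZZ::
step 13: :Z::
ZZZZ
Z::Z
::ZZ
::Z:
ZZ::
step 14: :Z::
ZZZZ
Z::Z
::ZZ
:ZZ:
::Z:
step 15: ::ZZ
ZZ:Z
Z::Z
::ZZ
:ZZ:
::Z:
step 16: ZZZZ
:Z:Z
Z::Z
::ZZ
:ZZ:
::Z:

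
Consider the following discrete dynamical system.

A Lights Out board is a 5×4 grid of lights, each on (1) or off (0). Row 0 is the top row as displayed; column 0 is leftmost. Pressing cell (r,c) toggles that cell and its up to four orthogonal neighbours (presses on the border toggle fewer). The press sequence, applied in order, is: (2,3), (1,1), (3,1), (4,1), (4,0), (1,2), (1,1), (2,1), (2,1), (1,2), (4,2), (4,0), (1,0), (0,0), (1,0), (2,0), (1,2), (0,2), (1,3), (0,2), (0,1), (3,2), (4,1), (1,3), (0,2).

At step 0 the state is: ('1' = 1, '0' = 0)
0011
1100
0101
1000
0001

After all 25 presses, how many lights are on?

8

[0] 0011
1100
0101
1000
0001
[1] 0011
1101
0110
1001
0001
[2] 0111
0011
0010
1001
0001
[3] 0111
0011
0110
0111
0101
[4] 0111
0011
0110
0011
1011
[5] 0111
0011
0110
1011
0111
[6] 0101
0100
0100
1011
0111
[7] 0001
1010
0000
1011
0111
[8] 0001
1110
1110
1111
0111
[9] 0001
1010
0000
1011
0111
[10] 0011
1101
0010
1011
0111
[11] 0011
1101
0010
1001
0000
[12] 0011
1101
0010
0001
1100
[13] 1011
0001
1010
0001
1100
[14] 0111
1001
1010
0001
1100
[15] 1111
0101
0010
0001
1100
[16] 1111
1101
1110
1001
1100
[17] 1101
1010
1100
1001
1100
[18] 1010
1000
1100
1001
1100
[19] 1011
1011
1101
1001
1100
[20] 1100
1001
1101
1001
1100
[21] 0010
1101
1101
1001
1100
[22] 0010
1101
1111
1110
1110
[23] 0010
1101
1111
1010
0000
[24] 0011
1110
1110
1010
0000
[25] 0100
1100
1110
1010
0000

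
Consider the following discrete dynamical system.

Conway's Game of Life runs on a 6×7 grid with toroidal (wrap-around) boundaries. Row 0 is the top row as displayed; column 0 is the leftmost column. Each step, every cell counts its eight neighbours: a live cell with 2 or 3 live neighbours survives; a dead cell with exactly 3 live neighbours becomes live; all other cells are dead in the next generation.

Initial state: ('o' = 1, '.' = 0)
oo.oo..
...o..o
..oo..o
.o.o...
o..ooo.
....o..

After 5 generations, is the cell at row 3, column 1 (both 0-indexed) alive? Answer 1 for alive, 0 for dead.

0) oo.oo..
...o..o
..oo..o
.o.o...
o..ooo.
....o..
1) o.oooo.
.o...oo
o..oo..
oo...oo
..oo.o.
ooo...o
2) ...oo..
.o.....
..o.o..
oo...o.
...ooo.
o......
3) .......
..o.o..
o.o....
.oo..oo
oo..oo.
.....o.
4) .......
.o.o...
o.o..oo
..oooo.
ooo.o..
....ooo
5) ....oo.
ooo...o
o....oo
.......
ooo....
oo.oooo

0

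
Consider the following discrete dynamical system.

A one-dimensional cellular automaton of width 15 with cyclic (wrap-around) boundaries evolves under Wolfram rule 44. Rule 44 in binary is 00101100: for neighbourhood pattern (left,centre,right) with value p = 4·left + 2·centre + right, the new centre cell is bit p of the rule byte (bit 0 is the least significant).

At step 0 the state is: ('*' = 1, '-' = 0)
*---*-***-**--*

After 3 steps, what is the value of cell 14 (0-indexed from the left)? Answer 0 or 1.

1

[0] *---*-***-**--*
[1] ----***--**---*
[2] ----*----*----*
[3] ----*----*----*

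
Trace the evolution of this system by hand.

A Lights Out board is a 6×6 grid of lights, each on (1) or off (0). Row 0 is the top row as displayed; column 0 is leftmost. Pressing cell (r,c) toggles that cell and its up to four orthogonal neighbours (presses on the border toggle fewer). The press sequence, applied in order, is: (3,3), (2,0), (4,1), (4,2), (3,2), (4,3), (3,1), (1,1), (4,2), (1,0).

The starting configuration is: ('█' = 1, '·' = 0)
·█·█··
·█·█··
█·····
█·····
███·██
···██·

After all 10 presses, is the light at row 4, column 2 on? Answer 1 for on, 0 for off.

0

k=0  ·█·█··
·█·█··
█·····
█·····
███·██
···██·
k=1  ·█·█··
·█·█··
█··█··
█·███·
██████
···██·
k=2  ·█·█··
██·█··
·█·█··
··███·
██████
···██·
k=3  ·█·█··
██·█··
·█·█··
·████·
···███
·█·██·
k=4  ·█·█··
██·█··
·█·█··
·█·██·
·██·██
·████·
k=5  ·█·█··
██·█··
·███··
··█·█·
·█··██
·████·
k=6  ·█·█··
██·█··
·███··
··███·
·███·█
·██·█·
k=7  ·█·█··
██·█··
··██··
██·██·
··██·█
·██·█·
k=8  ···█··
··██··
·███··
██·██·
··██·█
·██·█·
k=9  ···█··
··██··
·███··
█████·
·█···█
·█··█·
k=10  █··█··
████··
████··
█████·
·█···█
·█··█·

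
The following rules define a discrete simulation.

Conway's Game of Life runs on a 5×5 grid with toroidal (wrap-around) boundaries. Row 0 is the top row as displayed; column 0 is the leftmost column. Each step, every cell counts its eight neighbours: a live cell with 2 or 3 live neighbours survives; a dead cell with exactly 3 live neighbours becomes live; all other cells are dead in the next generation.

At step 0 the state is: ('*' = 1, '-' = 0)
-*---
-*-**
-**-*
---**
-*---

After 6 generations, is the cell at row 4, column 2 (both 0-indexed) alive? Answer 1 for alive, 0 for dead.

step 0: -*---
-*-**
-**-*
---**
-*---
step 1: -*---
-*-**
-*---
-*-**
*-*--
step 2: -*-**
-*---
-*---
-*-**
*-***
step 3: -*---
-*---
-*---
-*---
-----
step 4: -----
***--
***--
-----
-----
step 5: -*---
*-*--
*-*--
-*---
-----
step 6: -*---
*-*--
*-*--
-*---
-----

0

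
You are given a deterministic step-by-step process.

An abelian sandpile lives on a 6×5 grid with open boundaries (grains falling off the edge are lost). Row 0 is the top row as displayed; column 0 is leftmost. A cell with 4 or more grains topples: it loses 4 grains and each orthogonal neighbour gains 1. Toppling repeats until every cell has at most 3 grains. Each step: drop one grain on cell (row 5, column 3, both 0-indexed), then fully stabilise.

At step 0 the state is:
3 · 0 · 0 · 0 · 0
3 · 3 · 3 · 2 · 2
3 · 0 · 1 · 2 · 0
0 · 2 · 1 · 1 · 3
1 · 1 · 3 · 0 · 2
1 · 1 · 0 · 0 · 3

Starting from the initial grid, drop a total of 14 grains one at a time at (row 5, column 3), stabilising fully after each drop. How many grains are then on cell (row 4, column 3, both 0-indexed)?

0) 3 · 0 · 0 · 0 · 0
3 · 3 · 3 · 2 · 2
3 · 0 · 1 · 2 · 0
0 · 2 · 1 · 1 · 3
1 · 1 · 3 · 0 · 2
1 · 1 · 0 · 0 · 3
1) 3 · 0 · 0 · 0 · 0
3 · 3 · 3 · 2 · 2
3 · 0 · 1 · 2 · 0
0 · 2 · 1 · 1 · 3
1 · 1 · 3 · 0 · 2
1 · 1 · 0 · 1 · 3
2) 3 · 0 · 0 · 0 · 0
3 · 3 · 3 · 2 · 2
3 · 0 · 1 · 2 · 0
0 · 2 · 1 · 1 · 3
1 · 1 · 3 · 0 · 2
1 · 1 · 0 · 2 · 3
3) 3 · 0 · 0 · 0 · 0
3 · 3 · 3 · 2 · 2
3 · 0 · 1 · 2 · 0
0 · 2 · 1 · 1 · 3
1 · 1 · 3 · 0 · 2
1 · 1 · 0 · 3 · 3
4) 3 · 0 · 0 · 0 · 0
3 · 3 · 3 · 2 · 2
3 · 0 · 1 · 2 · 0
0 · 2 · 1 · 1 · 3
1 · 1 · 3 · 1 · 3
1 · 1 · 1 · 1 · 0
5) 3 · 0 · 0 · 0 · 0
3 · 3 · 3 · 2 · 2
3 · 0 · 1 · 2 · 0
0 · 2 · 1 · 1 · 3
1 · 1 · 3 · 1 · 3
1 · 1 · 1 · 2 · 0
6) 3 · 0 · 0 · 0 · 0
3 · 3 · 3 · 2 · 2
3 · 0 · 1 · 2 · 0
0 · 2 · 1 · 1 · 3
1 · 1 · 3 · 1 · 3
1 · 1 · 1 · 3 · 0
7) 3 · 0 · 0 · 0 · 0
3 · 3 · 3 · 2 · 2
3 · 0 · 1 · 2 · 0
0 · 2 · 1 · 1 · 3
1 · 1 · 3 · 2 · 3
1 · 1 · 2 · 0 · 1
8) 3 · 0 · 0 · 0 · 0
3 · 3 · 3 · 2 · 2
3 · 0 · 1 · 2 · 0
0 · 2 · 1 · 1 · 3
1 · 1 · 3 · 2 · 3
1 · 1 · 2 · 1 · 1
9) 3 · 0 · 0 · 0 · 0
3 · 3 · 3 · 2 · 2
3 · 0 · 1 · 2 · 0
0 · 2 · 1 · 1 · 3
1 · 1 · 3 · 2 · 3
1 · 1 · 2 · 2 · 1
10) 3 · 0 · 0 · 0 · 0
3 · 3 · 3 · 2 · 2
3 · 0 · 1 · 2 · 0
0 · 2 · 1 · 1 · 3
1 · 1 · 3 · 2 · 3
1 · 1 · 2 · 3 · 1
11) 3 · 0 · 0 · 0 · 0
3 · 3 · 3 · 2 · 2
3 · 0 · 1 · 2 · 0
0 · 2 · 1 · 1 · 3
1 · 1 · 3 · 3 · 3
1 · 1 · 3 · 0 · 2
12) 3 · 0 · 0 · 0 · 0
3 · 3 · 3 · 2 · 2
3 · 0 · 1 · 2 · 0
0 · 2 · 1 · 1 · 3
1 · 1 · 3 · 3 · 3
1 · 1 · 3 · 1 · 2
13) 3 · 0 · 0 · 0 · 0
3 · 3 · 3 · 2 · 2
3 · 0 · 1 · 2 · 0
0 · 2 · 1 · 1 · 3
1 · 1 · 3 · 3 · 3
1 · 1 · 3 · 2 · 2
14) 3 · 0 · 0 · 0 · 0
3 · 3 · 3 · 2 · 2
3 · 0 · 1 · 2 · 0
0 · 2 · 1 · 1 · 3
1 · 1 · 3 · 3 · 3
1 · 1 · 3 · 3 · 2

3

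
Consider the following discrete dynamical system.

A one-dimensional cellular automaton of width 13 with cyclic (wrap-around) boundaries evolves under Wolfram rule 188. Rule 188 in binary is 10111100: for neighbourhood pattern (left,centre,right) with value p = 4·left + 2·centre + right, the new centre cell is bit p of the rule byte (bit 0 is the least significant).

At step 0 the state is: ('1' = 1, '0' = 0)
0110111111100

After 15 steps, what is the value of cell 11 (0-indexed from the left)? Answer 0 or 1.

t=0: 0110111111100
t=1: 0101111111010
t=2: 0111111110111
t=3: 1111111101110
t=4: 1111111011101
t=5: 1111110111011
t=6: 1111101110111
t=7: 1111011101111
t=8: 1110111011111
t=9: 1101110111111
t=10: 1011101111111
t=11: 0111011111111
t=12: 1110111111110
t=13: 1101111111101
t=14: 1011111111011
t=15: 0111111110111

1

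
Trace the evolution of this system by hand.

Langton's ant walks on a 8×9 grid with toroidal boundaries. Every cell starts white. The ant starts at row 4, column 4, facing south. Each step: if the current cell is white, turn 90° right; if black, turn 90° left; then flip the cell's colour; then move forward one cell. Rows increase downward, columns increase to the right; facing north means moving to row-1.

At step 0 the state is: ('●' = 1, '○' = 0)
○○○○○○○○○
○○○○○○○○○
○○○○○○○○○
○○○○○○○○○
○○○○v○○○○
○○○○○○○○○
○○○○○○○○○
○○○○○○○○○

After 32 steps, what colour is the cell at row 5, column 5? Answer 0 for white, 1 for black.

1

k=0  ○○○○○○○○○
○○○○○○○○○
○○○○○○○○○
○○○○○○○○○
○○○○v○○○○
○○○○○○○○○
○○○○○○○○○
○○○○○○○○○
k=1  ○○○○○○○○○
○○○○○○○○○
○○○○○○○○○
○○○○○○○○○
○○○<●○○○○
○○○○○○○○○
○○○○○○○○○
○○○○○○○○○
k=2  ○○○○○○○○○
○○○○○○○○○
○○○○○○○○○
○○○^○○○○○
○○○●●○○○○
○○○○○○○○○
○○○○○○○○○
○○○○○○○○○
k=3  ○○○○○○○○○
○○○○○○○○○
○○○○○○○○○
○○○●>○○○○
○○○●●○○○○
○○○○○○○○○
○○○○○○○○○
○○○○○○○○○
k=4  ○○○○○○○○○
○○○○○○○○○
○○○○○○○○○
○○○●●○○○○
○○○●v○○○○
○○○○○○○○○
○○○○○○○○○
○○○○○○○○○
k=5  ○○○○○○○○○
○○○○○○○○○
○○○○○○○○○
○○○●●○○○○
○○○●○>○○○
○○○○○○○○○
○○○○○○○○○
○○○○○○○○○
k=6  ○○○○○○○○○
○○○○○○○○○
○○○○○○○○○
○○○●●○○○○
○○○●○●○○○
○○○○○v○○○
○○○○○○○○○
○○○○○○○○○
k=7  ○○○○○○○○○
○○○○○○○○○
○○○○○○○○○
○○○●●○○○○
○○○●○●○○○
○○○○<●○○○
○○○○○○○○○
○○○○○○○○○
k=8  ○○○○○○○○○
○○○○○○○○○
○○○○○○○○○
○○○●●○○○○
○○○●^●○○○
○○○○●●○○○
○○○○○○○○○
○○○○○○○○○
k=9  ○○○○○○○○○
○○○○○○○○○
○○○○○○○○○
○○○●●○○○○
○○○●●>○○○
○○○○●●○○○
○○○○○○○○○
○○○○○○○○○
k=10  ○○○○○○○○○
○○○○○○○○○
○○○○○○○○○
○○○●●^○○○
○○○●●○○○○
○○○○●●○○○
○○○○○○○○○
○○○○○○○○○
k=11  ○○○○○○○○○
○○○○○○○○○
○○○○○○○○○
○○○●●●>○○
○○○●●○○○○
○○○○●●○○○
○○○○○○○○○
○○○○○○○○○
k=12  ○○○○○○○○○
○○○○○○○○○
○○○○○○○○○
○○○●●●●○○
○○○●●○v○○
○○○○●●○○○
○○○○○○○○○
○○○○○○○○○
k=13  ○○○○○○○○○
○○○○○○○○○
○○○○○○○○○
○○○●●●●○○
○○○●●<●○○
○○○○●●○○○
○○○○○○○○○
○○○○○○○○○
k=14  ○○○○○○○○○
○○○○○○○○○
○○○○○○○○○
○○○●●^●○○
○○○●●●●○○
○○○○●●○○○
○○○○○○○○○
○○○○○○○○○
k=15  ○○○○○○○○○
○○○○○○○○○
○○○○○○○○○
○○○●<○●○○
○○○●●●●○○
○○○○●●○○○
○○○○○○○○○
○○○○○○○○○
k=16  ○○○○○○○○○
○○○○○○○○○
○○○○○○○○○
○○○●○○●○○
○○○●v●●○○
○○○○●●○○○
○○○○○○○○○
○○○○○○○○○
k=17  ○○○○○○○○○
○○○○○○○○○
○○○○○○○○○
○○○●○○●○○
○○○●○>●○○
○○○○●●○○○
○○○○○○○○○
○○○○○○○○○
k=18  ○○○○○○○○○
○○○○○○○○○
○○○○○○○○○
○○○●○^●○○
○○○●○○●○○
○○○○●●○○○
○○○○○○○○○
○○○○○○○○○
k=19  ○○○○○○○○○
○○○○○○○○○
○○○○○○○○○
○○○●○●>○○
○○○●○○●○○
○○○○●●○○○
○○○○○○○○○
○○○○○○○○○
k=20  ○○○○○○○○○
○○○○○○○○○
○○○○○○^○○
○○○●○●○○○
○○○●○○●○○
○○○○●●○○○
○○○○○○○○○
○○○○○○○○○
k=21  ○○○○○○○○○
○○○○○○○○○
○○○○○○●>○
○○○●○●○○○
○○○●○○●○○
○○○○●●○○○
○○○○○○○○○
○○○○○○○○○
k=22  ○○○○○○○○○
○○○○○○○○○
○○○○○○●●○
○○○●○●○v○
○○○●○○●○○
○○○○●●○○○
○○○○○○○○○
○○○○○○○○○
k=23  ○○○○○○○○○
○○○○○○○○○
○○○○○○●●○
○○○●○●<●○
○○○●○○●○○
○○○○●●○○○
○○○○○○○○○
○○○○○○○○○
k=24  ○○○○○○○○○
○○○○○○○○○
○○○○○○^●○
○○○●○●●●○
○○○●○○●○○
○○○○●●○○○
○○○○○○○○○
○○○○○○○○○
k=25  ○○○○○○○○○
○○○○○○○○○
○○○○○<○●○
○○○●○●●●○
○○○●○○●○○
○○○○●●○○○
○○○○○○○○○
○○○○○○○○○
k=26  ○○○○○○○○○
○○○○○^○○○
○○○○○●○●○
○○○●○●●●○
○○○●○○●○○
○○○○●●○○○
○○○○○○○○○
○○○○○○○○○
k=27  ○○○○○○○○○
○○○○○●>○○
○○○○○●○●○
○○○●○●●●○
○○○●○○●○○
○○○○●●○○○
○○○○○○○○○
○○○○○○○○○
k=28  ○○○○○○○○○
○○○○○●●○○
○○○○○●v●○
○○○●○●●●○
○○○●○○●○○
○○○○●●○○○
○○○○○○○○○
○○○○○○○○○
k=29  ○○○○○○○○○
○○○○○●●○○
○○○○○<●●○
○○○●○●●●○
○○○●○○●○○
○○○○●●○○○
○○○○○○○○○
○○○○○○○○○
k=30  ○○○○○○○○○
○○○○○●●○○
○○○○○○●●○
○○○●○v●●○
○○○●○○●○○
○○○○●●○○○
○○○○○○○○○
○○○○○○○○○
k=31  ○○○○○○○○○
○○○○○●●○○
○○○○○○●●○
○○○●○○>●○
○○○●○○●○○
○○○○●●○○○
○○○○○○○○○
○○○○○○○○○
k=32  ○○○○○○○○○
○○○○○●●○○
○○○○○○^●○
○○○●○○○●○
○○○●○○●○○
○○○○●●○○○
○○○○○○○○○
○○○○○○○○○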